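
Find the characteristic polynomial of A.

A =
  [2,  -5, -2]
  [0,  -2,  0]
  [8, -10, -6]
x^3 + 6*x^2 + 12*x + 8

Expanding det(x·I − A) (e.g. by cofactor expansion or by noting that A is similar to its Jordan form J, which has the same characteristic polynomial as A) gives
  χ_A(x) = x^3 + 6*x^2 + 12*x + 8
which factors as (x + 2)^3. The eigenvalues (with algebraic multiplicities) are λ = -2 with multiplicity 3.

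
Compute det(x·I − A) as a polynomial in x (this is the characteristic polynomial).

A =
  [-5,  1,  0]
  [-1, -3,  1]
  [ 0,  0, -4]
x^3 + 12*x^2 + 48*x + 64

Expanding det(x·I − A) (e.g. by cofactor expansion or by noting that A is similar to its Jordan form J, which has the same characteristic polynomial as A) gives
  χ_A(x) = x^3 + 12*x^2 + 48*x + 64
which factors as (x + 4)^3. The eigenvalues (with algebraic multiplicities) are λ = -4 with multiplicity 3.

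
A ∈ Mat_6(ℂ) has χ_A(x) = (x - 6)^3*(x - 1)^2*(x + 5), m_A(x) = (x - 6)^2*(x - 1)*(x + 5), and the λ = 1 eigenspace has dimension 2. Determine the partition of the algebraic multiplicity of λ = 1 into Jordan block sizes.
Block sizes for λ = 1: [1, 1]

Step 1 — from the characteristic polynomial, algebraic multiplicity of λ = 1 is 2. From dim ker(A − (1)·I) = 2, there are exactly 2 Jordan blocks for λ = 1.
Step 2 — from the minimal polynomial, the factor (x − 1) tells us the largest block for λ = 1 has size 1.
Step 3 — with total size 2, 2 blocks, and largest block 1, the block sizes (in nonincreasing order) are [1, 1].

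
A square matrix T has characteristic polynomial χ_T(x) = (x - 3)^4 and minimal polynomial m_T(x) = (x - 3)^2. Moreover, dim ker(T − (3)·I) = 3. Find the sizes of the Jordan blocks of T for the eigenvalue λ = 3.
Block sizes for λ = 3: [2, 1, 1]

Step 1 — from the characteristic polynomial, algebraic multiplicity of λ = 3 is 4. From dim ker(T − (3)·I) = 3, there are exactly 3 Jordan blocks for λ = 3.
Step 2 — from the minimal polynomial, the factor (x − 3)^2 tells us the largest block for λ = 3 has size 2.
Step 3 — with total size 4, 3 blocks, and largest block 2, the block sizes (in nonincreasing order) are [2, 1, 1].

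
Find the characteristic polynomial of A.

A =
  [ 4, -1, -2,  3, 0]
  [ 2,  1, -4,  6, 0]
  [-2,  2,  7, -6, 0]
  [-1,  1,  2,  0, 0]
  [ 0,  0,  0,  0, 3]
x^5 - 15*x^4 + 90*x^3 - 270*x^2 + 405*x - 243

Expanding det(x·I − A) (e.g. by cofactor expansion or by noting that A is similar to its Jordan form J, which has the same characteristic polynomial as A) gives
  χ_A(x) = x^5 - 15*x^4 + 90*x^3 - 270*x^2 + 405*x - 243
which factors as (x - 3)^5. The eigenvalues (with algebraic multiplicities) are λ = 3 with multiplicity 5.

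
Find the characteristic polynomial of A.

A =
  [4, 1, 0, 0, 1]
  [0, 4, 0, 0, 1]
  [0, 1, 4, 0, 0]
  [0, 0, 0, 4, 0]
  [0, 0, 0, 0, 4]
x^5 - 20*x^4 + 160*x^3 - 640*x^2 + 1280*x - 1024

Expanding det(x·I − A) (e.g. by cofactor expansion or by noting that A is similar to its Jordan form J, which has the same characteristic polynomial as A) gives
  χ_A(x) = x^5 - 20*x^4 + 160*x^3 - 640*x^2 + 1280*x - 1024
which factors as (x - 4)^5. The eigenvalues (with algebraic multiplicities) are λ = 4 with multiplicity 5.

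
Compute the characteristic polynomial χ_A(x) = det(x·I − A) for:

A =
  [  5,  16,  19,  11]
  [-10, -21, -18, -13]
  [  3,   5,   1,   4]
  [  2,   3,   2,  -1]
x^4 + 16*x^3 + 96*x^2 + 256*x + 256

Expanding det(x·I − A) (e.g. by cofactor expansion or by noting that A is similar to its Jordan form J, which has the same characteristic polynomial as A) gives
  χ_A(x) = x^4 + 16*x^3 + 96*x^2 + 256*x + 256
which factors as (x + 4)^4. The eigenvalues (with algebraic multiplicities) are λ = -4 with multiplicity 4.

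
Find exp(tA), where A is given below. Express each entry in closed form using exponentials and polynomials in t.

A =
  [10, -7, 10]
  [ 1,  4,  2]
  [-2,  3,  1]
e^{tA} =
  [-t^2*exp(5*t) + 5*t*exp(5*t) + exp(5*t), t^2*exp(5*t) - 7*t*exp(5*t), -2*t^2*exp(5*t) + 10*t*exp(5*t)]
  [t*exp(5*t), -t*exp(5*t) + exp(5*t), 2*t*exp(5*t)]
  [t^2*exp(5*t)/2 - 2*t*exp(5*t), -t^2*exp(5*t)/2 + 3*t*exp(5*t), t^2*exp(5*t) - 4*t*exp(5*t) + exp(5*t)]

Strategy: write A = P · J · P⁻¹ where J is a Jordan canonical form, so e^{tA} = P · e^{tJ} · P⁻¹, and e^{tJ} can be computed block-by-block.

A has Jordan form
J =
  [5, 1, 0]
  [0, 5, 1]
  [0, 0, 5]
(up to reordering of blocks).

Per-block formulas:
  For a 3×3 Jordan block J_3(5): exp(t · J_3(5)) = e^(5t)·(I + t·N + (t^2/2)·N^2), where N is the 3×3 nilpotent shift.

After assembling e^{tJ} and conjugating by P, we get:

e^{tA} =
  [-t^2*exp(5*t) + 5*t*exp(5*t) + exp(5*t), t^2*exp(5*t) - 7*t*exp(5*t), -2*t^2*exp(5*t) + 10*t*exp(5*t)]
  [t*exp(5*t), -t*exp(5*t) + exp(5*t), 2*t*exp(5*t)]
  [t^2*exp(5*t)/2 - 2*t*exp(5*t), -t^2*exp(5*t)/2 + 3*t*exp(5*t), t^2*exp(5*t) - 4*t*exp(5*t) + exp(5*t)]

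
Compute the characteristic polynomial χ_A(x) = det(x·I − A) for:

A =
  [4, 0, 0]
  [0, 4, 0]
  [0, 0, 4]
x^3 - 12*x^2 + 48*x - 64

Expanding det(x·I − A) (e.g. by cofactor expansion or by noting that A is similar to its Jordan form J, which has the same characteristic polynomial as A) gives
  χ_A(x) = x^3 - 12*x^2 + 48*x - 64
which factors as (x - 4)^3. The eigenvalues (with algebraic multiplicities) are λ = 4 with multiplicity 3.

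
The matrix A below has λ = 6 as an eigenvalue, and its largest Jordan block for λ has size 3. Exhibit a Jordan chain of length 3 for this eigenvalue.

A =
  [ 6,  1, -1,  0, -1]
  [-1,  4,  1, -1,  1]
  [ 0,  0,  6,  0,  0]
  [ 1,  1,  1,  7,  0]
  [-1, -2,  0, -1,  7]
A Jordan chain for λ = 6 of length 3:
v_1 = (1, -2, 0, 1, -2)ᵀ
v_2 = (-1, 1, 0, 1, 0)ᵀ
v_3 = (0, 0, 1, 0, 0)ᵀ

Let N = A − (6)·I. We want v_3 with N^3 v_3 = 0 but N^2 v_3 ≠ 0; then v_{j-1} := N · v_j for j = 3, …, 2.

Pick v_3 = (0, 0, 1, 0, 0)ᵀ.
Then v_2 = N · v_3 = (-1, 1, 0, 1, 0)ᵀ.
Then v_1 = N · v_2 = (1, -2, 0, 1, -2)ᵀ.

Sanity check: (A − (6)·I) v_1 = (0, 0, 0, 0, 0)ᵀ = 0. ✓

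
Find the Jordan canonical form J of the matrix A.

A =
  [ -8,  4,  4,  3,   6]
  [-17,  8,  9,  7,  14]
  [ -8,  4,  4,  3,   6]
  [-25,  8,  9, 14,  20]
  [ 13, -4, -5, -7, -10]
J_3(0) ⊕ J_1(4) ⊕ J_1(4)

The characteristic polynomial is
  det(x·I − A) = x^5 - 8*x^4 + 16*x^3 = x^3*(x - 4)^2

Eigenvalues and multiplicities (the geometric multiplicity of λ is n − rank(A − λI), which equals the number of Jordan blocks for λ):
  λ = 0: algebraic multiplicity = 3, geometric multiplicity = 1
  λ = 4: algebraic multiplicity = 2, geometric multiplicity = 2

Determining the block sizes for each eigenvalue:
  λ = 0: one block (gm = 1), so the single block has size am = 3 → block sizes [3]
  λ = 4: gm = am = 2, so every block has size 1 → block sizes [1, 1]

Assembling the blocks gives a Jordan form
J =
  [0, 1, 0, 0, 0]
  [0, 0, 1, 0, 0]
  [0, 0, 0, 0, 0]
  [0, 0, 0, 4, 0]
  [0, 0, 0, 0, 4]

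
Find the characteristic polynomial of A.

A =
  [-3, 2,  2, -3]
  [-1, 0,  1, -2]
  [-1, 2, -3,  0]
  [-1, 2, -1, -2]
x^4 + 8*x^3 + 24*x^2 + 32*x + 16

Expanding det(x·I − A) (e.g. by cofactor expansion or by noting that A is similar to its Jordan form J, which has the same characteristic polynomial as A) gives
  χ_A(x) = x^4 + 8*x^3 + 24*x^2 + 32*x + 16
which factors as (x + 2)^4. The eigenvalues (with algebraic multiplicities) are λ = -2 with multiplicity 4.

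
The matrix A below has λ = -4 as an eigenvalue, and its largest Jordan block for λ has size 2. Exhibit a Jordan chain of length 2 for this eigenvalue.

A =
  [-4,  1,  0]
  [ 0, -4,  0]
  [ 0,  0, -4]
A Jordan chain for λ = -4 of length 2:
v_1 = (1, 0, 0)ᵀ
v_2 = (0, 1, 0)ᵀ

Let N = A − (-4)·I. We want v_2 with N^2 v_2 = 0 but N^1 v_2 ≠ 0; then v_{j-1} := N · v_j for j = 2, …, 2.

Pick v_2 = (0, 1, 0)ᵀ.
Then v_1 = N · v_2 = (1, 0, 0)ᵀ.

Sanity check: (A − (-4)·I) v_1 = (0, 0, 0)ᵀ = 0. ✓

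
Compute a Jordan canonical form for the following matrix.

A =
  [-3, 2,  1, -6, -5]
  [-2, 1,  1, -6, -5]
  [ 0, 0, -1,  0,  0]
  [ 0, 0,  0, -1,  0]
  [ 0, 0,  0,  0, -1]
J_2(-1) ⊕ J_1(-1) ⊕ J_1(-1) ⊕ J_1(-1)

The characteristic polynomial is
  det(x·I − A) = x^5 + 5*x^4 + 10*x^3 + 10*x^2 + 5*x + 1 = (x + 1)^5

Eigenvalues and multiplicities (the geometric multiplicity of λ is n − rank(A − λI), which equals the number of Jordan blocks for λ):
  λ = -1: algebraic multiplicity = 5, geometric multiplicity = 4

Determining the block sizes for each eigenvalue:
  λ = -1: 4 blocks summing to 5 forces exactly one block of size 2 and the rest size 1 → block sizes [2, 1, 1, 1]

Assembling the blocks gives a Jordan form
J =
  [-1,  1,  0,  0,  0]
  [ 0, -1,  0,  0,  0]
  [ 0,  0, -1,  0,  0]
  [ 0,  0,  0, -1,  0]
  [ 0,  0,  0,  0, -1]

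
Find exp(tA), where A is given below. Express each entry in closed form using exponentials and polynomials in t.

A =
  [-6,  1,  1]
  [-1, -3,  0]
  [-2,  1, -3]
e^{tA} =
  [t^2*exp(-4*t)/2 - 2*t*exp(-4*t) + exp(-4*t), t*exp(-4*t), -t^2*exp(-4*t)/2 + t*exp(-4*t)]
  [t^2*exp(-4*t)/2 - t*exp(-4*t), t*exp(-4*t) + exp(-4*t), -t^2*exp(-4*t)/2]
  [t^2*exp(-4*t)/2 - 2*t*exp(-4*t), t*exp(-4*t), -t^2*exp(-4*t)/2 + t*exp(-4*t) + exp(-4*t)]

Strategy: write A = P · J · P⁻¹ where J is a Jordan canonical form, so e^{tA} = P · e^{tJ} · P⁻¹, and e^{tJ} can be computed block-by-block.

A has Jordan form
J =
  [-4,  1,  0]
  [ 0, -4,  1]
  [ 0,  0, -4]
(up to reordering of blocks).

Per-block formulas:
  For a 3×3 Jordan block J_3(-4): exp(t · J_3(-4)) = e^(-4t)·(I + t·N + (t^2/2)·N^2), where N is the 3×3 nilpotent shift.

After assembling e^{tJ} and conjugating by P, we get:

e^{tA} =
  [t^2*exp(-4*t)/2 - 2*t*exp(-4*t) + exp(-4*t), t*exp(-4*t), -t^2*exp(-4*t)/2 + t*exp(-4*t)]
  [t^2*exp(-4*t)/2 - t*exp(-4*t), t*exp(-4*t) + exp(-4*t), -t^2*exp(-4*t)/2]
  [t^2*exp(-4*t)/2 - 2*t*exp(-4*t), t*exp(-4*t), -t^2*exp(-4*t)/2 + t*exp(-4*t) + exp(-4*t)]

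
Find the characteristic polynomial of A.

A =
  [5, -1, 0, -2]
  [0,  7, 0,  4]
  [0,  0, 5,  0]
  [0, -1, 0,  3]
x^4 - 20*x^3 + 150*x^2 - 500*x + 625

Expanding det(x·I − A) (e.g. by cofactor expansion or by noting that A is similar to its Jordan form J, which has the same characteristic polynomial as A) gives
  χ_A(x) = x^4 - 20*x^3 + 150*x^2 - 500*x + 625
which factors as (x - 5)^4. The eigenvalues (with algebraic multiplicities) are λ = 5 with multiplicity 4.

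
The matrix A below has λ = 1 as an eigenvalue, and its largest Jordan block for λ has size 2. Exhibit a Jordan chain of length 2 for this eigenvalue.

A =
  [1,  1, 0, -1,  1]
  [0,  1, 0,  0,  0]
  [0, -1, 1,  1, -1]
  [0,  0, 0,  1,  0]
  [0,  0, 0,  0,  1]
A Jordan chain for λ = 1 of length 2:
v_1 = (1, 0, -1, 0, 0)ᵀ
v_2 = (0, 1, 0, 0, 0)ᵀ

Let N = A − (1)·I. We want v_2 with N^2 v_2 = 0 but N^1 v_2 ≠ 0; then v_{j-1} := N · v_j for j = 2, …, 2.

Pick v_2 = (0, 1, 0, 0, 0)ᵀ.
Then v_1 = N · v_2 = (1, 0, -1, 0, 0)ᵀ.

Sanity check: (A − (1)·I) v_1 = (0, 0, 0, 0, 0)ᵀ = 0. ✓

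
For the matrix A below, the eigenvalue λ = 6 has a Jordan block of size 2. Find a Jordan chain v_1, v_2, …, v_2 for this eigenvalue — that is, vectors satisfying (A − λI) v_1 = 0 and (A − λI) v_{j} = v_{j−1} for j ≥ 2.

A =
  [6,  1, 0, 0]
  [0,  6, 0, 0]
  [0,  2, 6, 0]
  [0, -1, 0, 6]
A Jordan chain for λ = 6 of length 2:
v_1 = (1, 0, 2, -1)ᵀ
v_2 = (0, 1, 0, 0)ᵀ

Let N = A − (6)·I. We want v_2 with N^2 v_2 = 0 but N^1 v_2 ≠ 0; then v_{j-1} := N · v_j for j = 2, …, 2.

Pick v_2 = (0, 1, 0, 0)ᵀ.
Then v_1 = N · v_2 = (1, 0, 2, -1)ᵀ.

Sanity check: (A − (6)·I) v_1 = (0, 0, 0, 0)ᵀ = 0. ✓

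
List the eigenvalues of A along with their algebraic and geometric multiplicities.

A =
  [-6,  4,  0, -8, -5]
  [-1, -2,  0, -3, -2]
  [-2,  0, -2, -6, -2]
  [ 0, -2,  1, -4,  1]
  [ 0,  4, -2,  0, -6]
λ = -4: alg = 5, geom = 2

Step 1 — factor the characteristic polynomial to read off the algebraic multiplicities:
  χ_A(x) = (x + 4)^5

Step 2 — compute geometric multiplicities via the rank-nullity identity g(λ) = n − rank(A − λI):
  rank(A − (-4)·I) = 3, so dim ker(A − (-4)·I) = n − 3 = 2

Summary:
  λ = -4: algebraic multiplicity = 5, geometric multiplicity = 2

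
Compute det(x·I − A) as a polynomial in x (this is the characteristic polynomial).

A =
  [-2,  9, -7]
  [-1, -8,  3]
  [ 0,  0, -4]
x^3 + 14*x^2 + 65*x + 100

Expanding det(x·I − A) (e.g. by cofactor expansion or by noting that A is similar to its Jordan form J, which has the same characteristic polynomial as A) gives
  χ_A(x) = x^3 + 14*x^2 + 65*x + 100
which factors as (x + 4)*(x + 5)^2. The eigenvalues (with algebraic multiplicities) are λ = -5 with multiplicity 2, λ = -4 with multiplicity 1.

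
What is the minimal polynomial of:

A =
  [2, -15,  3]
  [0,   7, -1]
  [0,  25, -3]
x^2 - 4*x + 4

The characteristic polynomial is χ_A(x) = (x - 2)^3, so the eigenvalues are known. The minimal polynomial is
  m_A(x) = Π_λ (x − λ)^{k_λ}
where k_λ is the size of the *largest* Jordan block for λ (equivalently, the smallest k with (A − λI)^k v = 0 for every generalised eigenvector v of λ).

  λ = 2: largest Jordan block has size 2, contributing (x − 2)^2

So m_A(x) = (x - 2)^2 = x^2 - 4*x + 4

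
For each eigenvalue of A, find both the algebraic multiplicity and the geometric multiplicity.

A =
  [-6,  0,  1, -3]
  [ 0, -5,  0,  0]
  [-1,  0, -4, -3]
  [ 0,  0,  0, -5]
λ = -5: alg = 4, geom = 3

Step 1 — factor the characteristic polynomial to read off the algebraic multiplicities:
  χ_A(x) = (x + 5)^4

Step 2 — compute geometric multiplicities via the rank-nullity identity g(λ) = n − rank(A − λI):
  rank(A − (-5)·I) = 1, so dim ker(A − (-5)·I) = n − 1 = 3

Summary:
  λ = -5: algebraic multiplicity = 4, geometric multiplicity = 3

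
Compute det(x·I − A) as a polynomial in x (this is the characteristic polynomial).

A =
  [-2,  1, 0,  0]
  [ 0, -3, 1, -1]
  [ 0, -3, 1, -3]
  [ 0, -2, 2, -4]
x^4 + 8*x^3 + 24*x^2 + 32*x + 16

Expanding det(x·I − A) (e.g. by cofactor expansion or by noting that A is similar to its Jordan form J, which has the same characteristic polynomial as A) gives
  χ_A(x) = x^4 + 8*x^3 + 24*x^2 + 32*x + 16
which factors as (x + 2)^4. The eigenvalues (with algebraic multiplicities) are λ = -2 with multiplicity 4.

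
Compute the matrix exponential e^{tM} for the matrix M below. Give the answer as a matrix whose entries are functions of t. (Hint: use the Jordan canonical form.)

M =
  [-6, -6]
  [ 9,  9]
e^{tM} =
  [3 - 2*exp(3*t), 2 - 2*exp(3*t)]
  [3*exp(3*t) - 3, 3*exp(3*t) - 2]

Strategy: write M = P · J · P⁻¹ where J is a Jordan canonical form, so e^{tM} = P · e^{tJ} · P⁻¹, and e^{tJ} can be computed block-by-block.

M has Jordan form
J =
  [0, 0]
  [0, 3]
(up to reordering of blocks).

Per-block formulas:
  For a 1×1 block at λ = 3: exp(t · [3]) = [e^(3t)].
  For a 1×1 block at λ = 0: exp(t · [0]) = [e^(0t)].

After assembling e^{tJ} and conjugating by P, we get:

e^{tM} =
  [3 - 2*exp(3*t), 2 - 2*exp(3*t)]
  [3*exp(3*t) - 3, 3*exp(3*t) - 2]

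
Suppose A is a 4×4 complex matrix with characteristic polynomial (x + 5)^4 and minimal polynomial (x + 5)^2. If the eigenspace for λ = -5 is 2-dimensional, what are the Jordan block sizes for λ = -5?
Block sizes for λ = -5: [2, 2]

Step 1 — from the characteristic polynomial, algebraic multiplicity of λ = -5 is 4. From dim ker(A − (-5)·I) = 2, there are exactly 2 Jordan blocks for λ = -5.
Step 2 — from the minimal polynomial, the factor (x + 5)^2 tells us the largest block for λ = -5 has size 2.
Step 3 — with total size 4, 2 blocks, and largest block 2, the block sizes (in nonincreasing order) are [2, 2].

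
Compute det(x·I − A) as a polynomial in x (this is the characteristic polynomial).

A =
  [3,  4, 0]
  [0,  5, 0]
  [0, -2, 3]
x^3 - 11*x^2 + 39*x - 45

Expanding det(x·I − A) (e.g. by cofactor expansion or by noting that A is similar to its Jordan form J, which has the same characteristic polynomial as A) gives
  χ_A(x) = x^3 - 11*x^2 + 39*x - 45
which factors as (x - 5)*(x - 3)^2. The eigenvalues (with algebraic multiplicities) are λ = 3 with multiplicity 2, λ = 5 with multiplicity 1.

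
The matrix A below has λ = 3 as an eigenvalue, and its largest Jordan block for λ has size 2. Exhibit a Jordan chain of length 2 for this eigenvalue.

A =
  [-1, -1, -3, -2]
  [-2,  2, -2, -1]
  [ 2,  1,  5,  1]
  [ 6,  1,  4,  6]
A Jordan chain for λ = 3 of length 2:
v_1 = (-4, -2, 2, 6)ᵀ
v_2 = (1, 0, 0, 0)ᵀ

Let N = A − (3)·I. We want v_2 with N^2 v_2 = 0 but N^1 v_2 ≠ 0; then v_{j-1} := N · v_j for j = 2, …, 2.

Pick v_2 = (1, 0, 0, 0)ᵀ.
Then v_1 = N · v_2 = (-4, -2, 2, 6)ᵀ.

Sanity check: (A − (3)·I) v_1 = (0, 0, 0, 0)ᵀ = 0. ✓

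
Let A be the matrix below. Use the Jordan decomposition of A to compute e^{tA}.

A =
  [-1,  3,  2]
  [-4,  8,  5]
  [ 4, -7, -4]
e^{tA} =
  [-2*t*exp(t) + exp(t), t^2*exp(t)/2 + 3*t*exp(t), t^2*exp(t)/2 + 2*t*exp(t)]
  [-4*t*exp(t), t^2*exp(t) + 7*t*exp(t) + exp(t), t^2*exp(t) + 5*t*exp(t)]
  [4*t*exp(t), -t^2*exp(t) - 7*t*exp(t), -t^2*exp(t) - 5*t*exp(t) + exp(t)]

Strategy: write A = P · J · P⁻¹ where J is a Jordan canonical form, so e^{tA} = P · e^{tJ} · P⁻¹, and e^{tJ} can be computed block-by-block.

A has Jordan form
J =
  [1, 1, 0]
  [0, 1, 1]
  [0, 0, 1]
(up to reordering of blocks).

Per-block formulas:
  For a 3×3 Jordan block J_3(1): exp(t · J_3(1)) = e^(1t)·(I + t·N + (t^2/2)·N^2), where N is the 3×3 nilpotent shift.

After assembling e^{tJ} and conjugating by P, we get:

e^{tA} =
  [-2*t*exp(t) + exp(t), t^2*exp(t)/2 + 3*t*exp(t), t^2*exp(t)/2 + 2*t*exp(t)]
  [-4*t*exp(t), t^2*exp(t) + 7*t*exp(t) + exp(t), t^2*exp(t) + 5*t*exp(t)]
  [4*t*exp(t), -t^2*exp(t) - 7*t*exp(t), -t^2*exp(t) - 5*t*exp(t) + exp(t)]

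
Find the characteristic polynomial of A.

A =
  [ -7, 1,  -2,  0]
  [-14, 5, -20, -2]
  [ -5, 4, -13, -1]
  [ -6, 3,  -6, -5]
x^4 + 20*x^3 + 150*x^2 + 500*x + 625

Expanding det(x·I − A) (e.g. by cofactor expansion or by noting that A is similar to its Jordan form J, which has the same characteristic polynomial as A) gives
  χ_A(x) = x^4 + 20*x^3 + 150*x^2 + 500*x + 625
which factors as (x + 5)^4. The eigenvalues (with algebraic multiplicities) are λ = -5 with multiplicity 4.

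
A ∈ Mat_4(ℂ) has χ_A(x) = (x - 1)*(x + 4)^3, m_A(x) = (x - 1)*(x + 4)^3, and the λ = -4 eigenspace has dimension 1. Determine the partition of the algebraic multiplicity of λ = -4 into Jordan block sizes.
Block sizes for λ = -4: [3]

Step 1 — from the characteristic polynomial, algebraic multiplicity of λ = -4 is 3. From dim ker(A − (-4)·I) = 1, there are exactly 1 Jordan blocks for λ = -4.
Step 2 — from the minimal polynomial, the factor (x + 4)^3 tells us the largest block for λ = -4 has size 3.
Step 3 — with total size 3, 1 blocks, and largest block 3, the block sizes (in nonincreasing order) are [3].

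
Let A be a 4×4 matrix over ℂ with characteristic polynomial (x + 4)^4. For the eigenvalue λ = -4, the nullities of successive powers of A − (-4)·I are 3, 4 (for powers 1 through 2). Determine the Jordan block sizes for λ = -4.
Block sizes for λ = -4: [2, 1, 1]

From the dimensions of kernels of powers, the number of Jordan blocks of size at least j is d_j − d_{j−1} where d_j = dim ker(N^j) (with d_0 = 0). Computing the differences gives [3, 1].
The number of blocks of size exactly k is (#blocks of size ≥ k) − (#blocks of size ≥ k + 1), so the partition is: 2 block(s) of size 1, 1 block(s) of size 2.
In nonincreasing order the block sizes are [2, 1, 1].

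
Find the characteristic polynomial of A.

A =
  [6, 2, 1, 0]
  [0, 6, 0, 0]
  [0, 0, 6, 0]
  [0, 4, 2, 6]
x^4 - 24*x^3 + 216*x^2 - 864*x + 1296

Expanding det(x·I − A) (e.g. by cofactor expansion or by noting that A is similar to its Jordan form J, which has the same characteristic polynomial as A) gives
  χ_A(x) = x^4 - 24*x^3 + 216*x^2 - 864*x + 1296
which factors as (x - 6)^4. The eigenvalues (with algebraic multiplicities) are λ = 6 with multiplicity 4.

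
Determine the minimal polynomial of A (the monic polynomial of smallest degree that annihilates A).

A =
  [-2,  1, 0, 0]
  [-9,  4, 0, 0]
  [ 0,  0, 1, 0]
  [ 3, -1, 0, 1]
x^2 - 2*x + 1

The characteristic polynomial is χ_A(x) = (x - 1)^4, so the eigenvalues are known. The minimal polynomial is
  m_A(x) = Π_λ (x − λ)^{k_λ}
where k_λ is the size of the *largest* Jordan block for λ (equivalently, the smallest k with (A − λI)^k v = 0 for every generalised eigenvector v of λ).

  λ = 1: largest Jordan block has size 2, contributing (x − 1)^2

So m_A(x) = (x - 1)^2 = x^2 - 2*x + 1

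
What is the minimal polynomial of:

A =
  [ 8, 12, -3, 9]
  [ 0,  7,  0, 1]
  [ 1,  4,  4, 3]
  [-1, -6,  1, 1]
x^3 - 15*x^2 + 75*x - 125

The characteristic polynomial is χ_A(x) = (x - 5)^4, so the eigenvalues are known. The minimal polynomial is
  m_A(x) = Π_λ (x − λ)^{k_λ}
where k_λ is the size of the *largest* Jordan block for λ (equivalently, the smallest k with (A − λI)^k v = 0 for every generalised eigenvector v of λ).

  λ = 5: largest Jordan block has size 3, contributing (x − 5)^3

So m_A(x) = (x - 5)^3 = x^3 - 15*x^2 + 75*x - 125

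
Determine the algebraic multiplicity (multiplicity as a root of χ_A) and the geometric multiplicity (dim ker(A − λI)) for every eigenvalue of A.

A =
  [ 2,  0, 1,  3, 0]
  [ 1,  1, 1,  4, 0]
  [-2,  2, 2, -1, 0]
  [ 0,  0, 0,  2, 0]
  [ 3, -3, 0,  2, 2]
λ = 1: alg = 1, geom = 1; λ = 2: alg = 4, geom = 2

Step 1 — factor the characteristic polynomial to read off the algebraic multiplicities:
  χ_A(x) = (x - 2)^4*(x - 1)

Step 2 — compute geometric multiplicities via the rank-nullity identity g(λ) = n − rank(A − λI):
  rank(A − (1)·I) = 4, so dim ker(A − (1)·I) = n − 4 = 1
  rank(A − (2)·I) = 3, so dim ker(A − (2)·I) = n − 3 = 2

Summary:
  λ = 1: algebraic multiplicity = 1, geometric multiplicity = 1
  λ = 2: algebraic multiplicity = 4, geometric multiplicity = 2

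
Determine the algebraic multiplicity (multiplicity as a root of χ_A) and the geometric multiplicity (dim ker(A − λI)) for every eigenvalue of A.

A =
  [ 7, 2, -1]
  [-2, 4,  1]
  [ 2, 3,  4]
λ = 5: alg = 3, geom = 1

Step 1 — factor the characteristic polynomial to read off the algebraic multiplicities:
  χ_A(x) = (x - 5)^3

Step 2 — compute geometric multiplicities via the rank-nullity identity g(λ) = n − rank(A − λI):
  rank(A − (5)·I) = 2, so dim ker(A − (5)·I) = n − 2 = 1

Summary:
  λ = 5: algebraic multiplicity = 3, geometric multiplicity = 1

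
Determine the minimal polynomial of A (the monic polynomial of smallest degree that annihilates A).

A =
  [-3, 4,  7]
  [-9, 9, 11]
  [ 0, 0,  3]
x^3 - 9*x^2 + 27*x - 27

The characteristic polynomial is χ_A(x) = (x - 3)^3, so the eigenvalues are known. The minimal polynomial is
  m_A(x) = Π_λ (x − λ)^{k_λ}
where k_λ is the size of the *largest* Jordan block for λ (equivalently, the smallest k with (A − λI)^k v = 0 for every generalised eigenvector v of λ).

  λ = 3: largest Jordan block has size 3, contributing (x − 3)^3

So m_A(x) = (x - 3)^3 = x^3 - 9*x^2 + 27*x - 27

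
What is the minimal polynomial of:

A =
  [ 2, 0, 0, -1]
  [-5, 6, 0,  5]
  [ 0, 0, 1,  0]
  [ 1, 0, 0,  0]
x^3 - 8*x^2 + 13*x - 6

The characteristic polynomial is χ_A(x) = (x - 6)*(x - 1)^3, so the eigenvalues are known. The minimal polynomial is
  m_A(x) = Π_λ (x − λ)^{k_λ}
where k_λ is the size of the *largest* Jordan block for λ (equivalently, the smallest k with (A − λI)^k v = 0 for every generalised eigenvector v of λ).

  λ = 1: largest Jordan block has size 2, contributing (x − 1)^2
  λ = 6: largest Jordan block has size 1, contributing (x − 6)

So m_A(x) = (x - 6)*(x - 1)^2 = x^3 - 8*x^2 + 13*x - 6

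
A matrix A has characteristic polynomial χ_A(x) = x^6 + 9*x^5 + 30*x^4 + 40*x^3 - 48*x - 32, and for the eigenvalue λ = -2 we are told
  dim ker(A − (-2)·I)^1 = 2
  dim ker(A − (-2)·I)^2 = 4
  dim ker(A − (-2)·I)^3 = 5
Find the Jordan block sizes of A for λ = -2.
Block sizes for λ = -2: [3, 2]

From the dimensions of kernels of powers, the number of Jordan blocks of size at least j is d_j − d_{j−1} where d_j = dim ker(N^j) (with d_0 = 0). Computing the differences gives [2, 2, 1].
The number of blocks of size exactly k is (#blocks of size ≥ k) − (#blocks of size ≥ k + 1), so the partition is: 1 block(s) of size 2, 1 block(s) of size 3.
In nonincreasing order the block sizes are [3, 2].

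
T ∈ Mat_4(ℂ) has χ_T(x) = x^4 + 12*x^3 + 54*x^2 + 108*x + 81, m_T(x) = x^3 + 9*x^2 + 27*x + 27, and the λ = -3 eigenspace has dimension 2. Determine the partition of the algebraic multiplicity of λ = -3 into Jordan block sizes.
Block sizes for λ = -3: [3, 1]

Step 1 — from the characteristic polynomial, algebraic multiplicity of λ = -3 is 4. From dim ker(T − (-3)·I) = 2, there are exactly 2 Jordan blocks for λ = -3.
Step 2 — from the minimal polynomial, the factor (x + 3)^3 tells us the largest block for λ = -3 has size 3.
Step 3 — with total size 4, 2 blocks, and largest block 3, the block sizes (in nonincreasing order) are [3, 1].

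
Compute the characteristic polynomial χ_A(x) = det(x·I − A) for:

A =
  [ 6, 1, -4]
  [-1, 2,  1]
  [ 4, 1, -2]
x^3 - 6*x^2 + 12*x - 8

Expanding det(x·I − A) (e.g. by cofactor expansion or by noting that A is similar to its Jordan form J, which has the same characteristic polynomial as A) gives
  χ_A(x) = x^3 - 6*x^2 + 12*x - 8
which factors as (x - 2)^3. The eigenvalues (with algebraic multiplicities) are λ = 2 with multiplicity 3.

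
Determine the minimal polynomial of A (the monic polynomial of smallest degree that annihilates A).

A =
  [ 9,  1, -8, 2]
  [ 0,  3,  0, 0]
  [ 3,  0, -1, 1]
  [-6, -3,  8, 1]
x^2 - 6*x + 9

The characteristic polynomial is χ_A(x) = (x - 3)^4, so the eigenvalues are known. The minimal polynomial is
  m_A(x) = Π_λ (x − λ)^{k_λ}
where k_λ is the size of the *largest* Jordan block for λ (equivalently, the smallest k with (A − λI)^k v = 0 for every generalised eigenvector v of λ).

  λ = 3: largest Jordan block has size 2, contributing (x − 3)^2

So m_A(x) = (x - 3)^2 = x^2 - 6*x + 9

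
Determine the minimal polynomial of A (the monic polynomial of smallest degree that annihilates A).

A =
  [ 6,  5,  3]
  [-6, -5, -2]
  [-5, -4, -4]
x^3 + 3*x^2 + 3*x + 1

The characteristic polynomial is χ_A(x) = (x + 1)^3, so the eigenvalues are known. The minimal polynomial is
  m_A(x) = Π_λ (x − λ)^{k_λ}
where k_λ is the size of the *largest* Jordan block for λ (equivalently, the smallest k with (A − λI)^k v = 0 for every generalised eigenvector v of λ).

  λ = -1: largest Jordan block has size 3, contributing (x + 1)^3

So m_A(x) = (x + 1)^3 = x^3 + 3*x^2 + 3*x + 1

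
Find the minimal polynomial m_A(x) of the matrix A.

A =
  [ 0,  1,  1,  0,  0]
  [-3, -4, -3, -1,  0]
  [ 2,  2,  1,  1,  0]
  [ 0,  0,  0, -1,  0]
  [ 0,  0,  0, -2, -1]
x^2 + 2*x + 1

The characteristic polynomial is χ_A(x) = (x + 1)^5, so the eigenvalues are known. The minimal polynomial is
  m_A(x) = Π_λ (x − λ)^{k_λ}
where k_λ is the size of the *largest* Jordan block for λ (equivalently, the smallest k with (A − λI)^k v = 0 for every generalised eigenvector v of λ).

  λ = -1: largest Jordan block has size 2, contributing (x + 1)^2

So m_A(x) = (x + 1)^2 = x^2 + 2*x + 1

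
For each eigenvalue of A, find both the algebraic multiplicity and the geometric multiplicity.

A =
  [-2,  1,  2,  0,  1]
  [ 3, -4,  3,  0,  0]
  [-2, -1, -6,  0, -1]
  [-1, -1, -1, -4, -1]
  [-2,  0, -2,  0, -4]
λ = -4: alg = 5, geom = 3

Step 1 — factor the characteristic polynomial to read off the algebraic multiplicities:
  χ_A(x) = (x + 4)^5

Step 2 — compute geometric multiplicities via the rank-nullity identity g(λ) = n − rank(A − λI):
  rank(A − (-4)·I) = 2, so dim ker(A − (-4)·I) = n − 2 = 3

Summary:
  λ = -4: algebraic multiplicity = 5, geometric multiplicity = 3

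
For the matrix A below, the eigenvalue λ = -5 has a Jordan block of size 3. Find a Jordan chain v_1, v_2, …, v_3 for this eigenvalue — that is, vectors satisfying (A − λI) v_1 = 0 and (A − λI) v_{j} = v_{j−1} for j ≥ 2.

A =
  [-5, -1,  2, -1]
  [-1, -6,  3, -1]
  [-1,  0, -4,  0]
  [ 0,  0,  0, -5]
A Jordan chain for λ = -5 of length 3:
v_1 = (-1, -2, -1, 0)ᵀ
v_2 = (0, -1, -1, 0)ᵀ
v_3 = (1, 0, 0, 0)ᵀ

Let N = A − (-5)·I. We want v_3 with N^3 v_3 = 0 but N^2 v_3 ≠ 0; then v_{j-1} := N · v_j for j = 3, …, 2.

Pick v_3 = (1, 0, 0, 0)ᵀ.
Then v_2 = N · v_3 = (0, -1, -1, 0)ᵀ.
Then v_1 = N · v_2 = (-1, -2, -1, 0)ᵀ.

Sanity check: (A − (-5)·I) v_1 = (0, 0, 0, 0)ᵀ = 0. ✓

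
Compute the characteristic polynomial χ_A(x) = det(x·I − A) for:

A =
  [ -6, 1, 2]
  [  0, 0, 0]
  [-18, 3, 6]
x^3

Expanding det(x·I − A) (e.g. by cofactor expansion or by noting that A is similar to its Jordan form J, which has the same characteristic polynomial as A) gives
  χ_A(x) = x^3
which factors as x^3. The eigenvalues (with algebraic multiplicities) are λ = 0 with multiplicity 3.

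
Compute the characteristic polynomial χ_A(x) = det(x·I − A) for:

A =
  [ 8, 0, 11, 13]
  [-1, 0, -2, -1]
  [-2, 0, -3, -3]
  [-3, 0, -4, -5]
x^4

Expanding det(x·I − A) (e.g. by cofactor expansion or by noting that A is similar to its Jordan form J, which has the same characteristic polynomial as A) gives
  χ_A(x) = x^4
which factors as x^4. The eigenvalues (with algebraic multiplicities) are λ = 0 with multiplicity 4.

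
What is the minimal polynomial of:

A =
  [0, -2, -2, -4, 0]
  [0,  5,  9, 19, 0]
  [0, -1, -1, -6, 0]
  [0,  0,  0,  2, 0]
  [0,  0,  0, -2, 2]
x^4 - 6*x^3 + 12*x^2 - 8*x

The characteristic polynomial is χ_A(x) = x*(x - 2)^4, so the eigenvalues are known. The minimal polynomial is
  m_A(x) = Π_λ (x − λ)^{k_λ}
where k_λ is the size of the *largest* Jordan block for λ (equivalently, the smallest k with (A − λI)^k v = 0 for every generalised eigenvector v of λ).

  λ = 0: largest Jordan block has size 1, contributing (x − 0)
  λ = 2: largest Jordan block has size 3, contributing (x − 2)^3

So m_A(x) = x*(x - 2)^3 = x^4 - 6*x^3 + 12*x^2 - 8*x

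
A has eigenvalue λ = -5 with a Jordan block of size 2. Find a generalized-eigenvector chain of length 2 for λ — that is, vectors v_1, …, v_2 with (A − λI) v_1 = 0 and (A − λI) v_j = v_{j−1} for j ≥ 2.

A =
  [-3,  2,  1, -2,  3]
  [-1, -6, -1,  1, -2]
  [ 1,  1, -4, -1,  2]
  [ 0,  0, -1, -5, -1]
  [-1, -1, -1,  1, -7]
A Jordan chain for λ = -5 of length 2:
v_1 = (2, -1, 1, 0, -1)ᵀ
v_2 = (1, 0, 0, 0, 0)ᵀ

Let N = A − (-5)·I. We want v_2 with N^2 v_2 = 0 but N^1 v_2 ≠ 0; then v_{j-1} := N · v_j for j = 2, …, 2.

Pick v_2 = (1, 0, 0, 0, 0)ᵀ.
Then v_1 = N · v_2 = (2, -1, 1, 0, -1)ᵀ.

Sanity check: (A − (-5)·I) v_1 = (0, 0, 0, 0, 0)ᵀ = 0. ✓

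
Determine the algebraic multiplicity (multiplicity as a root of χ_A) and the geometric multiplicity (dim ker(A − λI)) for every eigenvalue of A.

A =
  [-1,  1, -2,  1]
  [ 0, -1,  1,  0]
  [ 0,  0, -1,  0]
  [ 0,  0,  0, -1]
λ = -1: alg = 4, geom = 2

Step 1 — factor the characteristic polynomial to read off the algebraic multiplicities:
  χ_A(x) = (x + 1)^4

Step 2 — compute geometric multiplicities via the rank-nullity identity g(λ) = n − rank(A − λI):
  rank(A − (-1)·I) = 2, so dim ker(A − (-1)·I) = n − 2 = 2

Summary:
  λ = -1: algebraic multiplicity = 4, geometric multiplicity = 2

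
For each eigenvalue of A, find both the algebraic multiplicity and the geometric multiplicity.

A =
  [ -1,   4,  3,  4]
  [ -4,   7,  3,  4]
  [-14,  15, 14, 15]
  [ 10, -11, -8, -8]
λ = 3: alg = 4, geom = 2

Step 1 — factor the characteristic polynomial to read off the algebraic multiplicities:
  χ_A(x) = (x - 3)^4

Step 2 — compute geometric multiplicities via the rank-nullity identity g(λ) = n − rank(A − λI):
  rank(A − (3)·I) = 2, so dim ker(A − (3)·I) = n − 2 = 2

Summary:
  λ = 3: algebraic multiplicity = 4, geometric multiplicity = 2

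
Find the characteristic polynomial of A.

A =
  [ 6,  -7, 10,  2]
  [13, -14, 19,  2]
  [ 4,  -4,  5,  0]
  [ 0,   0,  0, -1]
x^4 + 4*x^3 + 6*x^2 + 4*x + 1

Expanding det(x·I − A) (e.g. by cofactor expansion or by noting that A is similar to its Jordan form J, which has the same characteristic polynomial as A) gives
  χ_A(x) = x^4 + 4*x^3 + 6*x^2 + 4*x + 1
which factors as (x + 1)^4. The eigenvalues (with algebraic multiplicities) are λ = -1 with multiplicity 4.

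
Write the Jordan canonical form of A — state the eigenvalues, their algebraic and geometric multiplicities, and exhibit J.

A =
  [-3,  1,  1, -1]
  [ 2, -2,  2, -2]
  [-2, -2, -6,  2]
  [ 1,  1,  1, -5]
J_2(-4) ⊕ J_1(-4) ⊕ J_1(-4)

The characteristic polynomial is
  det(x·I − A) = x^4 + 16*x^3 + 96*x^2 + 256*x + 256 = (x + 4)^4

Eigenvalues and multiplicities (the geometric multiplicity of λ is n − rank(A − λI), which equals the number of Jordan blocks for λ):
  λ = -4: algebraic multiplicity = 4, geometric multiplicity = 3

Determining the block sizes for each eigenvalue:
  λ = -4: 3 blocks summing to 4 forces exactly one block of size 2 and the rest size 1 → block sizes [2, 1, 1]

Assembling the blocks gives a Jordan form
J =
  [-4,  1,  0,  0]
  [ 0, -4,  0,  0]
  [ 0,  0, -4,  0]
  [ 0,  0,  0, -4]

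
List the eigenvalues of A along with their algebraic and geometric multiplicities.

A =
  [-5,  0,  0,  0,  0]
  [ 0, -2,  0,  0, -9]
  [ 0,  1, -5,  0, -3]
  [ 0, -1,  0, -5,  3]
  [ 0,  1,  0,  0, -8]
λ = -5: alg = 5, geom = 4

Step 1 — factor the characteristic polynomial to read off the algebraic multiplicities:
  χ_A(x) = (x + 5)^5

Step 2 — compute geometric multiplicities via the rank-nullity identity g(λ) = n − rank(A − λI):
  rank(A − (-5)·I) = 1, so dim ker(A − (-5)·I) = n − 1 = 4

Summary:
  λ = -5: algebraic multiplicity = 5, geometric multiplicity = 4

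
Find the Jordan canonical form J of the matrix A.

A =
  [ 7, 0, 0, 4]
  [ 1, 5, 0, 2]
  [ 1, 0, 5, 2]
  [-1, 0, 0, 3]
J_2(5) ⊕ J_1(5) ⊕ J_1(5)

The characteristic polynomial is
  det(x·I − A) = x^4 - 20*x^3 + 150*x^2 - 500*x + 625 = (x - 5)^4

Eigenvalues and multiplicities (the geometric multiplicity of λ is n − rank(A − λI), which equals the number of Jordan blocks for λ):
  λ = 5: algebraic multiplicity = 4, geometric multiplicity = 3

Determining the block sizes for each eigenvalue:
  λ = 5: 3 blocks summing to 4 forces exactly one block of size 2 and the rest size 1 → block sizes [2, 1, 1]

Assembling the blocks gives a Jordan form
J =
  [5, 1, 0, 0]
  [0, 5, 0, 0]
  [0, 0, 5, 0]
  [0, 0, 0, 5]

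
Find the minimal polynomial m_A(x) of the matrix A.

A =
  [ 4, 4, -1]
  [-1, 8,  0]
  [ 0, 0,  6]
x^3 - 18*x^2 + 108*x - 216

The characteristic polynomial is χ_A(x) = (x - 6)^3, so the eigenvalues are known. The minimal polynomial is
  m_A(x) = Π_λ (x − λ)^{k_λ}
where k_λ is the size of the *largest* Jordan block for λ (equivalently, the smallest k with (A − λI)^k v = 0 for every generalised eigenvector v of λ).

  λ = 6: largest Jordan block has size 3, contributing (x − 6)^3

So m_A(x) = (x - 6)^3 = x^3 - 18*x^2 + 108*x - 216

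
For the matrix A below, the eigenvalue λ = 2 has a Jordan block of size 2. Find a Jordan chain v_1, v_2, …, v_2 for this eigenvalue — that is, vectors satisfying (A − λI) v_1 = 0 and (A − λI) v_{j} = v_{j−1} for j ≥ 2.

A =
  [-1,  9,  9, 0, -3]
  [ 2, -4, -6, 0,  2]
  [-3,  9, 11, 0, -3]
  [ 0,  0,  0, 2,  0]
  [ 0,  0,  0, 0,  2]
A Jordan chain for λ = 2 of length 2:
v_1 = (-3, 2, -3, 0, 0)ᵀ
v_2 = (1, 0, 0, 0, 0)ᵀ

Let N = A − (2)·I. We want v_2 with N^2 v_2 = 0 but N^1 v_2 ≠ 0; then v_{j-1} := N · v_j for j = 2, …, 2.

Pick v_2 = (1, 0, 0, 0, 0)ᵀ.
Then v_1 = N · v_2 = (-3, 2, -3, 0, 0)ᵀ.

Sanity check: (A − (2)·I) v_1 = (0, 0, 0, 0, 0)ᵀ = 0. ✓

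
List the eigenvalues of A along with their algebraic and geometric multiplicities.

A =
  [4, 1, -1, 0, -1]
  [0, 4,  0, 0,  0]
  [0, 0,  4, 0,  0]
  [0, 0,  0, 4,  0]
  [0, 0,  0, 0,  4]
λ = 4: alg = 5, geom = 4

Step 1 — factor the characteristic polynomial to read off the algebraic multiplicities:
  χ_A(x) = (x - 4)^5

Step 2 — compute geometric multiplicities via the rank-nullity identity g(λ) = n − rank(A − λI):
  rank(A − (4)·I) = 1, so dim ker(A − (4)·I) = n − 1 = 4

Summary:
  λ = 4: algebraic multiplicity = 5, geometric multiplicity = 4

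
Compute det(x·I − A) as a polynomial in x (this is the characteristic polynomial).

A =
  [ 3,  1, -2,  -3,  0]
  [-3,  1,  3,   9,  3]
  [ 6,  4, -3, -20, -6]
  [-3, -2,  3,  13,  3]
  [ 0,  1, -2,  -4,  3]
x^5 - 17*x^4 + 115*x^3 - 387*x^2 + 648*x - 432

Expanding det(x·I − A) (e.g. by cofactor expansion or by noting that A is similar to its Jordan form J, which has the same characteristic polynomial as A) gives
  χ_A(x) = x^5 - 17*x^4 + 115*x^3 - 387*x^2 + 648*x - 432
which factors as (x - 4)^2*(x - 3)^3. The eigenvalues (with algebraic multiplicities) are λ = 3 with multiplicity 3, λ = 4 with multiplicity 2.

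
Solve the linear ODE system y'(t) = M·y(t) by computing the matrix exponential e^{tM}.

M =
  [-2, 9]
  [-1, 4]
e^{tM} =
  [-3*t*exp(t) + exp(t), 9*t*exp(t)]
  [-t*exp(t), 3*t*exp(t) + exp(t)]

Strategy: write M = P · J · P⁻¹ where J is a Jordan canonical form, so e^{tM} = P · e^{tJ} · P⁻¹, and e^{tJ} can be computed block-by-block.

M has Jordan form
J =
  [1, 1]
  [0, 1]
(up to reordering of blocks).

Per-block formulas:
  For a 2×2 Jordan block J_2(1): exp(t · J_2(1)) = e^(1t)·(I + t·N), where N is the 2×2 nilpotent shift.

After assembling e^{tJ} and conjugating by P, we get:

e^{tM} =
  [-3*t*exp(t) + exp(t), 9*t*exp(t)]
  [-t*exp(t), 3*t*exp(t) + exp(t)]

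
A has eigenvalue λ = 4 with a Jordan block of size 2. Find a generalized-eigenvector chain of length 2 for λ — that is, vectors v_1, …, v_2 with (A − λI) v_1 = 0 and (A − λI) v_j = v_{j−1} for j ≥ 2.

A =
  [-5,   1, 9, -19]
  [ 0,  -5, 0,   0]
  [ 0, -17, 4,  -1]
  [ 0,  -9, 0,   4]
A Jordan chain for λ = 4 of length 2:
v_1 = (1, 0, 1, 0)ᵀ
v_2 = (2, 0, 0, -1)ᵀ

Let N = A − (4)·I. We want v_2 with N^2 v_2 = 0 but N^1 v_2 ≠ 0; then v_{j-1} := N · v_j for j = 2, …, 2.

Pick v_2 = (2, 0, 0, -1)ᵀ.
Then v_1 = N · v_2 = (1, 0, 1, 0)ᵀ.

Sanity check: (A − (4)·I) v_1 = (0, 0, 0, 0)ᵀ = 0. ✓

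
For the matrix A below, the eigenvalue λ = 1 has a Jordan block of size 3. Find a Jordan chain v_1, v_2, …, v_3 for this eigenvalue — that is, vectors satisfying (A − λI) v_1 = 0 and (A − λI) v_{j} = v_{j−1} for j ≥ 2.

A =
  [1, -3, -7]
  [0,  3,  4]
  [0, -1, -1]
A Jordan chain for λ = 1 of length 3:
v_1 = (1, 0, 0)ᵀ
v_2 = (-3, 2, -1)ᵀ
v_3 = (0, 1, 0)ᵀ

Let N = A − (1)·I. We want v_3 with N^3 v_3 = 0 but N^2 v_3 ≠ 0; then v_{j-1} := N · v_j for j = 3, …, 2.

Pick v_3 = (0, 1, 0)ᵀ.
Then v_2 = N · v_3 = (-3, 2, -1)ᵀ.
Then v_1 = N · v_2 = (1, 0, 0)ᵀ.

Sanity check: (A − (1)·I) v_1 = (0, 0, 0)ᵀ = 0. ✓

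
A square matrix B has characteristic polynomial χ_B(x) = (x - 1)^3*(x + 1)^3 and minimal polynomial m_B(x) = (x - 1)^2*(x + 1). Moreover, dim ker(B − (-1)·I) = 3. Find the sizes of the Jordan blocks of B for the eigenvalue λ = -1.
Block sizes for λ = -1: [1, 1, 1]

Step 1 — from the characteristic polynomial, algebraic multiplicity of λ = -1 is 3. From dim ker(B − (-1)·I) = 3, there are exactly 3 Jordan blocks for λ = -1.
Step 2 — from the minimal polynomial, the factor (x + 1) tells us the largest block for λ = -1 has size 1.
Step 3 — with total size 3, 3 blocks, and largest block 1, the block sizes (in nonincreasing order) are [1, 1, 1].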